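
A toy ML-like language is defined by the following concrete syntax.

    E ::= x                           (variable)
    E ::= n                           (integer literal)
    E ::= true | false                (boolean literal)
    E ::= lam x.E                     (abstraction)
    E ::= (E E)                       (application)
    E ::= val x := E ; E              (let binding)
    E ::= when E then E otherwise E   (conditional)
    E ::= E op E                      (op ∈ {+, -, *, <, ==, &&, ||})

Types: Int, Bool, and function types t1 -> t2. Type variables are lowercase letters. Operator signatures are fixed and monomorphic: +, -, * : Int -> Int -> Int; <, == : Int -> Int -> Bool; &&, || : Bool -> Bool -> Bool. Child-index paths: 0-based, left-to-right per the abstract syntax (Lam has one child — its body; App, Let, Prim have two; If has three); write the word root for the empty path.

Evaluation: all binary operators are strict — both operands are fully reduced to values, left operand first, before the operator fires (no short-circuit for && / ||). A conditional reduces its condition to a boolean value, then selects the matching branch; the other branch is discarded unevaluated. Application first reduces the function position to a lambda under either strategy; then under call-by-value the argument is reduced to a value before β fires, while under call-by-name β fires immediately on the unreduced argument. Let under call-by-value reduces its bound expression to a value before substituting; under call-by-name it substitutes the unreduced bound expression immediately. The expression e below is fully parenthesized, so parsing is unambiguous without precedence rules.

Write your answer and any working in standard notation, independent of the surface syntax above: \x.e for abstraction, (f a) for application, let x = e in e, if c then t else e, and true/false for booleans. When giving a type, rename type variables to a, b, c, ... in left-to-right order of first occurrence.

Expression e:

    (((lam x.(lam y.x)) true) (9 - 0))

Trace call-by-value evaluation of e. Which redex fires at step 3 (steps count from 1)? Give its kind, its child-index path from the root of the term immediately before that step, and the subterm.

Answer: beta at root : ((\y.true) 9)

Working:
step 0: (((\x.(\y.x)) true) (9 - 0))
step 1: [beta@0] ((\y.true) (9 - 0))
step 2: [delta@1] ((\y.true) 9)
step 3: [beta@root] true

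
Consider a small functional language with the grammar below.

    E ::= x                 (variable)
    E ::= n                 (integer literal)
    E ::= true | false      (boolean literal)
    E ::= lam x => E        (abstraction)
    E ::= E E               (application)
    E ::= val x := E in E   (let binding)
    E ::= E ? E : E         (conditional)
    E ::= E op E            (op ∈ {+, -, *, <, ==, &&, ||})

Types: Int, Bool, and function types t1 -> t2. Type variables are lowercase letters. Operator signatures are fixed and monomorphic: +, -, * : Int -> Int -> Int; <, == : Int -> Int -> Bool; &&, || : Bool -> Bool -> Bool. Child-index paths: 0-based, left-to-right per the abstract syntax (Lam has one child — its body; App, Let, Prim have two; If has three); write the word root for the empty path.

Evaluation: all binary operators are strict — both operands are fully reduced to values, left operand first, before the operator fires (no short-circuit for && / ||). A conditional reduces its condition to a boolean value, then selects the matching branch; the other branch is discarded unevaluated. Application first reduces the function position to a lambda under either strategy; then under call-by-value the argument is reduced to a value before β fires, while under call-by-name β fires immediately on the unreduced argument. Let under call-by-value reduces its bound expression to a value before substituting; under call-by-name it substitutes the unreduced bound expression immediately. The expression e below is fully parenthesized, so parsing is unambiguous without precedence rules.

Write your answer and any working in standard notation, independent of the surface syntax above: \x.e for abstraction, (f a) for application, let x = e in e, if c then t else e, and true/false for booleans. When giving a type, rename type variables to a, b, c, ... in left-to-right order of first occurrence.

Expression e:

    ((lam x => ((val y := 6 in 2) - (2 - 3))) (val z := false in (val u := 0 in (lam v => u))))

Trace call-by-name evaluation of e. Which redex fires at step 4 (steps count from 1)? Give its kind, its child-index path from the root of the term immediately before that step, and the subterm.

Answer: delta at root : (2 - -1)

Trace:
step 0: ((\x.((let y = 6 in 2) - (2 - 3))) (let z = false in (let u = 0 in (\v.u))))
step 1: [beta@root] ((let y = 6 in 2) - (2 - 3))
step 2: [let@0] (2 - (2 - 3))
step 3: [delta@1] (2 - -1)
step 4: [delta@root] 3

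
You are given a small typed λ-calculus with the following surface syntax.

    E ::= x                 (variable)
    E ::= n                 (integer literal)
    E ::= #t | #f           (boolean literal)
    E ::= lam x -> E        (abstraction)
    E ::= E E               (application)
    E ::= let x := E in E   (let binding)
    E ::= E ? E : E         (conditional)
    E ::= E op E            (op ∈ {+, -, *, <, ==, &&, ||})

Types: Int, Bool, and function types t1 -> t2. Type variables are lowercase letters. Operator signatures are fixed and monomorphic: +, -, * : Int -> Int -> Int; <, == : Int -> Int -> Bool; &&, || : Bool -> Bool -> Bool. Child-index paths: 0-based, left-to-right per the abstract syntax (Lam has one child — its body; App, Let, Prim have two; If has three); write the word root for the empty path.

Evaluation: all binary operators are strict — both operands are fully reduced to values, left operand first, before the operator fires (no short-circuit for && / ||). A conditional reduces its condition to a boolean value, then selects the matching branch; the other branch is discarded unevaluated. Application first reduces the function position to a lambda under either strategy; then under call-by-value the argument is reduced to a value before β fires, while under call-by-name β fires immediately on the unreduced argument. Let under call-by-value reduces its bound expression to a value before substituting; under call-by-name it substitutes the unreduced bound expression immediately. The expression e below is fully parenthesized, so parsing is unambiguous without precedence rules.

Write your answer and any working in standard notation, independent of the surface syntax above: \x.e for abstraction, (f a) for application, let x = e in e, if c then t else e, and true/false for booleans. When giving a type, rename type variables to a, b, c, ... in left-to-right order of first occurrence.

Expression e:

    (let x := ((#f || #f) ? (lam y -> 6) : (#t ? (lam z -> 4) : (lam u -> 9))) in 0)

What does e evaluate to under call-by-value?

Answer: 0

Trace:
step 0: (let x = (if (false || false) then (\y.6) else (if true then (\z.4) else (\u.9))) in 0)
step 1: [delta@0.0] (let x = (if false then (\y.6) else (if true then (\z.4) else (\u.9))) in 0)
step 2: [if@0] (let x = (if true then (\z.4) else (\u.9)) in 0)
step 3: [if@0] (let x = (\z.4) in 0)
step 4: [let@root] 0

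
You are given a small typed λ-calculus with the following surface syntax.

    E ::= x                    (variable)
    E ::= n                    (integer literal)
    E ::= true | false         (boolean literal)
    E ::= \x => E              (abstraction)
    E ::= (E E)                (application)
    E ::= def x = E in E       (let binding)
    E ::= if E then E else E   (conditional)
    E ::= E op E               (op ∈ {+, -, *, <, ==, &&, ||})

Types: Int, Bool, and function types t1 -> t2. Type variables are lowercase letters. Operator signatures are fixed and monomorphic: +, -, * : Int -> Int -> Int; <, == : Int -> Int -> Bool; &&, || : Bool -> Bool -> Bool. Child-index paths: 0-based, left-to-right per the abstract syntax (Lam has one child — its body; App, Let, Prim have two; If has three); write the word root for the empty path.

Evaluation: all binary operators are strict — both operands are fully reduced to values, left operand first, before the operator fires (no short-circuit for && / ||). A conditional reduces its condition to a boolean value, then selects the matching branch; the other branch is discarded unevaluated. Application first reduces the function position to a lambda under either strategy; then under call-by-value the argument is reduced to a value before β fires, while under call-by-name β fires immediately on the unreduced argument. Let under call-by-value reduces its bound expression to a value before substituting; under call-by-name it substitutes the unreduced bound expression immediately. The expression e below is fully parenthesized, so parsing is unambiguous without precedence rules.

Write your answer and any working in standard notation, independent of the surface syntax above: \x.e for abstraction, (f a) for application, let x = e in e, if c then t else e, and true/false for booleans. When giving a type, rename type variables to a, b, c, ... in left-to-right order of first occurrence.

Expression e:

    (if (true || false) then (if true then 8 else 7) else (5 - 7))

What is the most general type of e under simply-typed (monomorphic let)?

Working:
  unify Bool ~ Bool
  unify Bool ~ Bool
  unify Bool ~ Bool
  unify Bool ~ Bool
  unify Int ~ Int
  unify Int ~ Int
  unify Int ~ Int
  unify Int ~ Int

Answer: Int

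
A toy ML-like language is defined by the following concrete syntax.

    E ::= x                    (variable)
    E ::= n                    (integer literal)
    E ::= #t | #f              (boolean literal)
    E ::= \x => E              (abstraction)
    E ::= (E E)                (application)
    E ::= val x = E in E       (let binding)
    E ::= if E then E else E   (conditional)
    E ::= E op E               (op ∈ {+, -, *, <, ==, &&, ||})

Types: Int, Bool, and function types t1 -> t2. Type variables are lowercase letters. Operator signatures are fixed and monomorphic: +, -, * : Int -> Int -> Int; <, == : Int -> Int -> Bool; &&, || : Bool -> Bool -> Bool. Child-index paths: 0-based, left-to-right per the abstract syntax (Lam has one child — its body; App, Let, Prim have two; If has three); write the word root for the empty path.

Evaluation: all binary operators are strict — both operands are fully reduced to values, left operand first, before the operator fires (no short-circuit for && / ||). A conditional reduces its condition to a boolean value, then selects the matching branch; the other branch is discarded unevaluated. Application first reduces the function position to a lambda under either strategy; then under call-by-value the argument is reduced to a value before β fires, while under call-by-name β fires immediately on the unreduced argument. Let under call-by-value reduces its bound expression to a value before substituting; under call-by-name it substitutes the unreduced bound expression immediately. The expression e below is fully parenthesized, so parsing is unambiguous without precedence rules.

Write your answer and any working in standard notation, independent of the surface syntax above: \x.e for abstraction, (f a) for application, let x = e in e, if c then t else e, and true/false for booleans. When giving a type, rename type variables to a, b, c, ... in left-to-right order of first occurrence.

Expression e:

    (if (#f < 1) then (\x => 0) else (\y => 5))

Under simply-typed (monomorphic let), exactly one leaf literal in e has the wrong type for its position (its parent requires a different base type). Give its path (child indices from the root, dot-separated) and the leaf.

Trace:
  unify Bool ~ Int
  FAIL: mismatch Bool ~ Int

Answer: 0.0 : false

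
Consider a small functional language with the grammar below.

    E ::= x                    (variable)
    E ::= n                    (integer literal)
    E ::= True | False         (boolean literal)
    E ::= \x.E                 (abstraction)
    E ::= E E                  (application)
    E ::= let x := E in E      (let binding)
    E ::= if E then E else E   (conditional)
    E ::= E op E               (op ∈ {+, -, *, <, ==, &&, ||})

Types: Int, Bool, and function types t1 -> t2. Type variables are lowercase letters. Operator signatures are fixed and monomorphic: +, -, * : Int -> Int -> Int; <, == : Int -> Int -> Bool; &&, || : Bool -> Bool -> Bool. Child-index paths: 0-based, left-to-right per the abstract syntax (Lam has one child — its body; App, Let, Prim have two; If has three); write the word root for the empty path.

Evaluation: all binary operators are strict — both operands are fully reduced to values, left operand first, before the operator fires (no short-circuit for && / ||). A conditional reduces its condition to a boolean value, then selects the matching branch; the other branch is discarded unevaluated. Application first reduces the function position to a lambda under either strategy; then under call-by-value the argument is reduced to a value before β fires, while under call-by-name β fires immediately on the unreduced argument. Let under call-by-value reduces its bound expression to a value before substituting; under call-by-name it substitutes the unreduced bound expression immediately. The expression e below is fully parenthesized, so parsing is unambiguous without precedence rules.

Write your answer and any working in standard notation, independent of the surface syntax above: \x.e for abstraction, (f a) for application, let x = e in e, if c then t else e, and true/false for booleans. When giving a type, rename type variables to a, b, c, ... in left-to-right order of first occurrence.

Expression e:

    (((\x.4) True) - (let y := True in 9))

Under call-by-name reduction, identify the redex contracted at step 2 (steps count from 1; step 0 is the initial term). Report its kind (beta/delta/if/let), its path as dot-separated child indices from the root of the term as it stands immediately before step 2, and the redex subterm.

Trace:
step 0: (((\x.4) true) - (let y = true in 9))
step 1: [beta@0] (4 - (let y = true in 9))
step 2: [let@1] (4 - 9)

Answer: let at 1 : (let y = true in 9)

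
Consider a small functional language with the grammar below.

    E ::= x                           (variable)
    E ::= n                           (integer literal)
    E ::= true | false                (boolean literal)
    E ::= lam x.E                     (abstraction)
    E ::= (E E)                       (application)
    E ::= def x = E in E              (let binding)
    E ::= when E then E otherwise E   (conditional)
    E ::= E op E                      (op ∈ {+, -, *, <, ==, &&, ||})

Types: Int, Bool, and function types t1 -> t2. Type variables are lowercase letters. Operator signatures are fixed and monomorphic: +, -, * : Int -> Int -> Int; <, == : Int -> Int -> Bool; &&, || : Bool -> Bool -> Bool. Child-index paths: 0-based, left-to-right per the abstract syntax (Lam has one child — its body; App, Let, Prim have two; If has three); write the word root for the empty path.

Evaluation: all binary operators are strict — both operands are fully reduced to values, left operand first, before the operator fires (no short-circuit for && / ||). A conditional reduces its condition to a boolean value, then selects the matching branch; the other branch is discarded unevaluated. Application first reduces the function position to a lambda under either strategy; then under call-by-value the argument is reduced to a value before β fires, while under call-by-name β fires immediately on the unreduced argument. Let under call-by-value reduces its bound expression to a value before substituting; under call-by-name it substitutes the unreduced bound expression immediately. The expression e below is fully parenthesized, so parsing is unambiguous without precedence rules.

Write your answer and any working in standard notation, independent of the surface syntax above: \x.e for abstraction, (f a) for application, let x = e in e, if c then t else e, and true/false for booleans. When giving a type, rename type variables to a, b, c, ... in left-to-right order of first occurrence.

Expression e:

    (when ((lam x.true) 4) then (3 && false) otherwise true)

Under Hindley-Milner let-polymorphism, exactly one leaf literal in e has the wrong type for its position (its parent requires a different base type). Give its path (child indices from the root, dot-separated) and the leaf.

Derivation:
\x._ : a -> Bool
  unify a -> Bool ~ Int -> b
  unify a ~ Int
  unify Bool ~ b
_ _ : Bool
  unify Bool ~ Bool
  unify Int ~ Bool
  FAIL: mismatch Int ~ Bool

Answer: 1.0 : 3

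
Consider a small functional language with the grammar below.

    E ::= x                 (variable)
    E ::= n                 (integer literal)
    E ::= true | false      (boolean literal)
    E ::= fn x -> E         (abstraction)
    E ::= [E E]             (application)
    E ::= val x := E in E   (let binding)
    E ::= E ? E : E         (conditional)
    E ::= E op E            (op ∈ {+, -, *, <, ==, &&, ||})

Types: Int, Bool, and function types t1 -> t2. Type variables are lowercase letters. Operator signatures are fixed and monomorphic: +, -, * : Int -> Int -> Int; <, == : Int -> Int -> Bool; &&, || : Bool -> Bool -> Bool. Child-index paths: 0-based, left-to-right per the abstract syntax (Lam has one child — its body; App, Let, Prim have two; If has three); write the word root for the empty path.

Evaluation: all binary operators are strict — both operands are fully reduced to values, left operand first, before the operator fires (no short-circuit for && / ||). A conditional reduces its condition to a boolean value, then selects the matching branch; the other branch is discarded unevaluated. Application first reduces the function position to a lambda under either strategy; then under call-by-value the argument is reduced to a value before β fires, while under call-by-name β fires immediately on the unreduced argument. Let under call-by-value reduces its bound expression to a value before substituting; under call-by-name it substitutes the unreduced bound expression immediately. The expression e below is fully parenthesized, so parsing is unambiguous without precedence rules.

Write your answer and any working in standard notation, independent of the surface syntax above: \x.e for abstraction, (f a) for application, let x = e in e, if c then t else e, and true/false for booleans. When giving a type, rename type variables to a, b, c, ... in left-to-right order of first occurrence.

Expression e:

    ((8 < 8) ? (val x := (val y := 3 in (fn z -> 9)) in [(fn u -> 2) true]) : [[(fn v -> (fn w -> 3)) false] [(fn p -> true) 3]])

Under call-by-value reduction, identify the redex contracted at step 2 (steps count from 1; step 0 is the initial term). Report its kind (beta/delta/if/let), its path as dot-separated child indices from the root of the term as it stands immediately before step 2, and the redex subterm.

Trace:
step 0: (if (8 < 8) then (let x = (let y = 3 in (\z.9)) in ((\u.2) true)) else (((\v.(\w.3)) false) ((\p.true) 3)))
step 1: [delta@0] (if false then (let x = (let y = 3 in (\z.9)) in ((\u.2) true)) else (((\v.(\w.3)) false) ((\p.true) 3)))
step 2: [if@root] (((\v.(\w.3)) false) ((\p.true) 3))

Answer: if at root : (if false then (let x = (let y = 3 in (\z.9)) in ((\u.2) true)) else (((\v.(\w.3)) false) ((\p.true) 3)))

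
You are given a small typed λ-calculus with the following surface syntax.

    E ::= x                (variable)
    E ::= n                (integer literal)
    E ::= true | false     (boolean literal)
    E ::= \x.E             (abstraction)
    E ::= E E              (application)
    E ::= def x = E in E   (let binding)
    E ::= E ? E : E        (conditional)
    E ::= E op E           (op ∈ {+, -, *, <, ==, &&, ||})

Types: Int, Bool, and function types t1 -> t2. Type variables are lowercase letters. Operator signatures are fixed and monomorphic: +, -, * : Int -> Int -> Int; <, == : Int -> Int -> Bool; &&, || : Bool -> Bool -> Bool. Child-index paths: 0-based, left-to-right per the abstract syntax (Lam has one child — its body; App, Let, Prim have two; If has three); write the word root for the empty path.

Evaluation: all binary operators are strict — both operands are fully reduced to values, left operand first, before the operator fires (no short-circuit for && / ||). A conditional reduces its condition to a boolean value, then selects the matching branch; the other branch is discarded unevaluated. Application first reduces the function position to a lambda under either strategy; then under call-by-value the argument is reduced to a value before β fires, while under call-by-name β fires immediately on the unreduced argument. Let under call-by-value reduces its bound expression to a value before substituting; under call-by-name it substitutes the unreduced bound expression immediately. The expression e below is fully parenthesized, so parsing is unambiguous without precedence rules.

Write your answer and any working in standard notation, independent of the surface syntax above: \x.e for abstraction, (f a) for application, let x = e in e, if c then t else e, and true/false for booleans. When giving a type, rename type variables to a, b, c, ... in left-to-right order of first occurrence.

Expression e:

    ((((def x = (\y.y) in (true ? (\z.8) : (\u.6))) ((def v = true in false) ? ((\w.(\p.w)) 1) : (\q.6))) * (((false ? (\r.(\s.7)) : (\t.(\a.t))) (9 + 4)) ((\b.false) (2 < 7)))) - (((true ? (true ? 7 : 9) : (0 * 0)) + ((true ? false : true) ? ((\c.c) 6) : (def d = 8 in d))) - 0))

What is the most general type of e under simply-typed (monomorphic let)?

Answer: Int

Working:
y : a
\y._ : a -> a
let x : a -> a
  unify Bool ~ Bool
\z._ : b -> Int
\u._ : c -> Int
  unify b -> Int ~ c -> Int
  unify b ~ c
  unify Int ~ Int
let v : Bool
  unify Bool ~ Bool
w : d
\p._ : e -> d
\w._ : d -> e -> d
  unify d -> e -> d ~ Int -> f
  unify d ~ Int
  unify e -> Int ~ f
_ _ : e -> Int
\q._ : g -> Int
  unify e -> Int ~ g -> Int
  unify e ~ g
  unify Int ~ Int
  unify c -> Int ~ (g -> Int) -> h
  unify c ~ g -> Int
  unify Int ~ h
_ _ : Int
  unify Int ~ Int
  unify Bool ~ Bool
\s._ : j -> Int
\r._ : i -> j -> Int
t : k
\a._ : l -> k
\t._ : k -> l -> k
  unify i -> j -> Int ~ k -> l -> k
  unify i ~ k
  unify j -> Int ~ l -> k
  unify j ~ l
  unify Int ~ k
  unify Int ~ Int
  unify Int ~ Int
  unify Int -> l -> Int ~ Int -> m
  unify Int ~ Int
  unify l -> Int ~ m
_ _ : l -> Int
\b._ : n -> Bool
  unify Int ~ Int
  unify Int ~ Int
  unify n -> Bool ~ Bool -> o
  unify n ~ Bool
  unify Bool ~ o
_ _ : Bool
  unify l -> Int ~ Bool -> p
  unify l ~ Bool
  unify Int ~ p
_ _ : Int
  unify Int ~ Int
  unify Int ~ Int
  unify Bool ~ Bool
  unify Bool ~ Bool
  unify Int ~ Int
  unify Int ~ Int
  unify Int ~ Int
  unify Int ~ Int
  unify Int ~ Int
  unify Bool ~ Bool
  unify Bool ~ Bool
  unify Bool ~ Bool
c : q
\c._ : q -> q
  unify q -> q ~ Int -> r
  unify q ~ Int
  unify Int ~ r
_ _ : Int
let d : Int
d : Int
  unify Int ~ Int
  unify Int ~ Int
  unify Int ~ Int
  unify Int ~ Int
  unify Int ~ Int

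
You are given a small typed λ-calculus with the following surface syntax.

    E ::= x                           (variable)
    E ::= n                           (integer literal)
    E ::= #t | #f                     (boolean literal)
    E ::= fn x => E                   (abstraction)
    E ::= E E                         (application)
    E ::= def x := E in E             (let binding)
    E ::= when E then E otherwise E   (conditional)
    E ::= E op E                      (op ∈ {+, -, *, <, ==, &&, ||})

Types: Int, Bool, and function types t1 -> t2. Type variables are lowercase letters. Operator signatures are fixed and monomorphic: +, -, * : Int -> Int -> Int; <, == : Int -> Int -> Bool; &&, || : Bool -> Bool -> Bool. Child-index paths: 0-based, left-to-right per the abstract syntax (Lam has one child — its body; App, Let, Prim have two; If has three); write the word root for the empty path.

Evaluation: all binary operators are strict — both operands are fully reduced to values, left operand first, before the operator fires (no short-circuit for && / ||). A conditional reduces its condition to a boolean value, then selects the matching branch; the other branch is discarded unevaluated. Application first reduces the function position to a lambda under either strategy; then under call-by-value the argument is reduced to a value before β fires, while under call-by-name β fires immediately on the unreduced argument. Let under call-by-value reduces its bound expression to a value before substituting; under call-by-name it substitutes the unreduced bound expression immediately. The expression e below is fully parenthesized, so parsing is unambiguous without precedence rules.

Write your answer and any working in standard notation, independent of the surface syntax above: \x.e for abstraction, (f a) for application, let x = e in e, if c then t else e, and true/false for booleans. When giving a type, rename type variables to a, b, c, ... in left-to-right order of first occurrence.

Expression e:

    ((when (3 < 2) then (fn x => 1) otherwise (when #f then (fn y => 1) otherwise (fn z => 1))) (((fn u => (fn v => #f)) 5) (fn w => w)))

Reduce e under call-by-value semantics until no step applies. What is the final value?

Derivation:
step 0: ((if (3 < 2) then (\x.1) else (if false then (\y.1) else (\z.1))) (((\u.(\v.false)) 5) (\w.w)))
step 1: [delta@0.0] ((if false then (\x.1) else (if false then (\y.1) else (\z.1))) (((\u.(\v.false)) 5) (\w.w)))
step 2: [if@0] ((if false then (\y.1) else (\z.1)) (((\u.(\v.false)) 5) (\w.w)))
step 3: [if@0] ((\z.1) (((\u.(\v.false)) 5) (\w.w)))
step 4: [beta@1.0] ((\z.1) ((\v.false) (\w.w)))
step 5: [beta@1] ((\z.1) false)
step 6: [beta@root] 1

Answer: 1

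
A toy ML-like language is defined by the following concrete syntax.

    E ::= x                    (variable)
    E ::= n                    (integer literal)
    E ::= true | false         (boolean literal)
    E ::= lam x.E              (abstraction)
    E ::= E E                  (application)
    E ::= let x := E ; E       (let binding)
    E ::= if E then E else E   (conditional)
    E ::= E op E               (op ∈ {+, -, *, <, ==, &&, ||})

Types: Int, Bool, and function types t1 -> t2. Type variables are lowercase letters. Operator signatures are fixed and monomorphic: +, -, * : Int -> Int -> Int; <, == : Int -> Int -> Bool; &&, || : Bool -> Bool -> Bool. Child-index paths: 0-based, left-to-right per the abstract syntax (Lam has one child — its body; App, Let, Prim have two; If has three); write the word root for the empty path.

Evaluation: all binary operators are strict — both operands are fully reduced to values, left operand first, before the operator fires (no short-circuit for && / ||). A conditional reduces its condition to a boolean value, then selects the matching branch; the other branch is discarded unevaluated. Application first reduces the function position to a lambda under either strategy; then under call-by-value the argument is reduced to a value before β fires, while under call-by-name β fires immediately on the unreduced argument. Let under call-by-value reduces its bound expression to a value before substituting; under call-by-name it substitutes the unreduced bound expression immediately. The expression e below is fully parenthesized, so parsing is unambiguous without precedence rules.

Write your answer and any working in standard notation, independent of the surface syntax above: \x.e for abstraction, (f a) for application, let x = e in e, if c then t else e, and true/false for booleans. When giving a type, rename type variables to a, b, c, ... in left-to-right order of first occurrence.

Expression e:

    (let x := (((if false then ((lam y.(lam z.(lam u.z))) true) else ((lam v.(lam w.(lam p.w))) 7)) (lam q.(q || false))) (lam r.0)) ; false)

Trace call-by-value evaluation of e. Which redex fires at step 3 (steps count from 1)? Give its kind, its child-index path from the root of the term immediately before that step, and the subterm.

Answer: beta at 0.0 : ((\w.(\p.w)) (\q.(q || false)))

Derivation:
step 0: (let x = (((if false then ((\y.(\z.(\u.z))) true) else ((\v.(\w.(\p.w))) 7)) (\q.(q || false))) (\r.0)) in false)
step 1: [if@0.0.0] (let x = ((((\v.(\w.(\p.w))) 7) (\q.(q || false))) (\r.0)) in false)
step 2: [beta@0.0.0] (let x = (((\w.(\p.w)) (\q.(q || false))) (\r.0)) in false)
step 3: [beta@0.0] (let x = ((\p.(\q.(q || false))) (\r.0)) in false)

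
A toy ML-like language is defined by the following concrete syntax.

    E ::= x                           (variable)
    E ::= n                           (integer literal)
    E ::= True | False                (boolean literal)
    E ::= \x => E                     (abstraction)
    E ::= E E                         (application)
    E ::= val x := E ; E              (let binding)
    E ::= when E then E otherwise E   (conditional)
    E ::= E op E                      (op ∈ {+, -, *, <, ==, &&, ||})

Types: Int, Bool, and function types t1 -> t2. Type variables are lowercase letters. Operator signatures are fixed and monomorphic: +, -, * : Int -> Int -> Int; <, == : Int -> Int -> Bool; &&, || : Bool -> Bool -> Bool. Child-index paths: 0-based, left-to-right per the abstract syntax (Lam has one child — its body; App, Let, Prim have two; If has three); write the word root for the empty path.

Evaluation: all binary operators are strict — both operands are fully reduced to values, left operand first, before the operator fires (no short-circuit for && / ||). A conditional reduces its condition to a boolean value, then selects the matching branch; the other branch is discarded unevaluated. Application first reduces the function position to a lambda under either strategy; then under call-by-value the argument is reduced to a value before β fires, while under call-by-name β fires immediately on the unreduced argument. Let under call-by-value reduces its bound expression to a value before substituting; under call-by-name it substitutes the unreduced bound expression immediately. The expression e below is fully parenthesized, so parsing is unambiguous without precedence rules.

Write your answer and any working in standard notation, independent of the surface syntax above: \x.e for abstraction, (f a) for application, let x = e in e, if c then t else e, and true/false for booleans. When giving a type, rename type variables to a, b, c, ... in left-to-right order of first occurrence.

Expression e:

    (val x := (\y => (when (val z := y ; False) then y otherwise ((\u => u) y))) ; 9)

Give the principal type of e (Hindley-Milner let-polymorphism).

Trace:
y : a
let z : a
  unify Bool ~ Bool
y : a
u : b
\u._ : b -> b
y : a
  unify b -> b ~ a -> c
  unify b ~ a
  unify a ~ c
_ _ : c
  unify c ~ c
\y._ : c -> c
let x : forall. c -> c

Answer: Int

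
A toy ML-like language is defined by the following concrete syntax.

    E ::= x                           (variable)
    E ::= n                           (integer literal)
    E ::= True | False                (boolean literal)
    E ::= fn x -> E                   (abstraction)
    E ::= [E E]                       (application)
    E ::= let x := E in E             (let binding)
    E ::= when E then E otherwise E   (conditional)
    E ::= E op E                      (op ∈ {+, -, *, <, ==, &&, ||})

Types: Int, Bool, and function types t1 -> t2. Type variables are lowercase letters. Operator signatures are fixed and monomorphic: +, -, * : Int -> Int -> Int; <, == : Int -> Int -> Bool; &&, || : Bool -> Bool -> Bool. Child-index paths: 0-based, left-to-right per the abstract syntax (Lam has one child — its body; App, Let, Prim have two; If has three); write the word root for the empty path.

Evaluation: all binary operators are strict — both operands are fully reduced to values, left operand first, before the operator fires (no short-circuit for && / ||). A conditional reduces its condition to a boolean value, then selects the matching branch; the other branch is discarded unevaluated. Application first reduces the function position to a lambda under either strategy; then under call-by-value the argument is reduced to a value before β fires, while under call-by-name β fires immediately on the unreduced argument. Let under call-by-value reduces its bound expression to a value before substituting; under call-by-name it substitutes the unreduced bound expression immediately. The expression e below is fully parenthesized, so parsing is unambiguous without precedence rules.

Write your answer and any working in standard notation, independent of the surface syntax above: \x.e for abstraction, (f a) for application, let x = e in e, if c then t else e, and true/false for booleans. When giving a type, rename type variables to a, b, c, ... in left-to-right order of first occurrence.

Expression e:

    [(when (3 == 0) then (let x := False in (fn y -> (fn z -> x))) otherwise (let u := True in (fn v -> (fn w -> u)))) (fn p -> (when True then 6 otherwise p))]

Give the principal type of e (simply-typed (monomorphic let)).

Trace:
  unify Int ~ Int
  unify Int ~ Int
  unify Bool ~ Bool
let x : Bool
x : Bool
\z._ : b -> Bool
\y._ : a -> b -> Bool
let u : Bool
u : Bool
\w._ : d -> Bool
\v._ : c -> d -> Bool
  unify a -> b -> Bool ~ c -> d -> Bool
  unify a ~ c
  unify b -> Bool ~ d -> Bool
  unify b ~ d
  unify Bool ~ Bool
  unify Bool ~ Bool
p : e
  unify Int ~ e
\p._ : Int -> Int
  unify c -> d -> Bool ~ (Int -> Int) -> f
  unify c ~ Int -> Int
  unify d -> Bool ~ f
_ _ : d -> Bool

Answer: a -> Bool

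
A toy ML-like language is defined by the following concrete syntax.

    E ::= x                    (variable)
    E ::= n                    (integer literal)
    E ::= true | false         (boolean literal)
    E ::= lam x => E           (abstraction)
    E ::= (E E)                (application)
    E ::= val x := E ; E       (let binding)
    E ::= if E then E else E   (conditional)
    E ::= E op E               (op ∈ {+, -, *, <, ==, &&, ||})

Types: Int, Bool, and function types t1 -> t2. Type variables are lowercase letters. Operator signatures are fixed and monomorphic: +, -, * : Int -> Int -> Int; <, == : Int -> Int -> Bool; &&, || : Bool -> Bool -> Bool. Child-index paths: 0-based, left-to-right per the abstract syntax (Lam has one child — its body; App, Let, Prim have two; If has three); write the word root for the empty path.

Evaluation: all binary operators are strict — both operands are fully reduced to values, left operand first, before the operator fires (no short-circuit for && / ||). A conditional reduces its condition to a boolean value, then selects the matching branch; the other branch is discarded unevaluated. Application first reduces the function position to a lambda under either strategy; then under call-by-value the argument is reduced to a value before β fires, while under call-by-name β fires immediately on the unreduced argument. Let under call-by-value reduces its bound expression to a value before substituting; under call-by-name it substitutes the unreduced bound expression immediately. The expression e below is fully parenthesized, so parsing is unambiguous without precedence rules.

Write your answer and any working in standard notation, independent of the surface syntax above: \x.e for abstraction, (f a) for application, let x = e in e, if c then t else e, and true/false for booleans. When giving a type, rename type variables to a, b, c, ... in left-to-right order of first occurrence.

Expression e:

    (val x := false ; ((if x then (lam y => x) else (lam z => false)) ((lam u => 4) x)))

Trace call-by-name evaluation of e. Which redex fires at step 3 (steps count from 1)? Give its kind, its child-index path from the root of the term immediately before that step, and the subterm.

Answer: beta at root : ((\z.false) ((\u.4) false))

Derivation:
step 0: (let x = false in ((if x then (\y.x) else (\z.false)) ((\u.4) x)))
step 1: [let@root] ((if false then (\y.false) else (\z.false)) ((\u.4) false))
step 2: [if@0] ((\z.false) ((\u.4) false))
step 3: [beta@root] false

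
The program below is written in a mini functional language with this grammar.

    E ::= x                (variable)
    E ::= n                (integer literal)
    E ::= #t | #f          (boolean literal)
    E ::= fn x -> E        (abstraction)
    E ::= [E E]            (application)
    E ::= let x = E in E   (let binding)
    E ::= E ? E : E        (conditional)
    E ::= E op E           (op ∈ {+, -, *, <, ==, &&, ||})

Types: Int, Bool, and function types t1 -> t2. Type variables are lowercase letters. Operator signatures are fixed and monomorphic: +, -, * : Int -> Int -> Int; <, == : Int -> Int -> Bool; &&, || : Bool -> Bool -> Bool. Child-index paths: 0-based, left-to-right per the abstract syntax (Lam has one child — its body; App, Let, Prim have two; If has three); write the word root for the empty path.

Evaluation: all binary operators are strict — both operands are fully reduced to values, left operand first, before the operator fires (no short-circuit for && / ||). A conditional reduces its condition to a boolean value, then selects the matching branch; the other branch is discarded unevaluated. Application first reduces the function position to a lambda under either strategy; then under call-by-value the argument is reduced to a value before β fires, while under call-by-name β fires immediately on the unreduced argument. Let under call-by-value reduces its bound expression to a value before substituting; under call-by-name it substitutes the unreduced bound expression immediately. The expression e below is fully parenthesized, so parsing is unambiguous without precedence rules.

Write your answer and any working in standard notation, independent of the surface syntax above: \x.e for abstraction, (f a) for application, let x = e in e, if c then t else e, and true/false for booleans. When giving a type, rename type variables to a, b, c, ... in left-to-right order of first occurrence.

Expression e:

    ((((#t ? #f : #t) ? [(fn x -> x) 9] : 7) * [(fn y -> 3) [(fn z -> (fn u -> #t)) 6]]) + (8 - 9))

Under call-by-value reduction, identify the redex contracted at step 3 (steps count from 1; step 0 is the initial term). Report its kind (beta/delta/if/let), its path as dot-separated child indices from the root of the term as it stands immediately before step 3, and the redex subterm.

Trace:
step 0: (((if (if true then false else true) then ((\x.x) 9) else 7) * ((\y.3) ((\z.(\u.true)) 6))) + (8 - 9))
step 1: [if@0.0.0] (((if false then ((\x.x) 9) else 7) * ((\y.3) ((\z.(\u.true)) 6))) + (8 - 9))
step 2: [if@0.0] ((7 * ((\y.3) ((\z.(\u.true)) 6))) + (8 - 9))
step 3: [beta@0.1.1] ((7 * ((\y.3) (\u.true))) + (8 - 9))

Answer: beta at 0.1.1 : ((\z.(\u.true)) 6)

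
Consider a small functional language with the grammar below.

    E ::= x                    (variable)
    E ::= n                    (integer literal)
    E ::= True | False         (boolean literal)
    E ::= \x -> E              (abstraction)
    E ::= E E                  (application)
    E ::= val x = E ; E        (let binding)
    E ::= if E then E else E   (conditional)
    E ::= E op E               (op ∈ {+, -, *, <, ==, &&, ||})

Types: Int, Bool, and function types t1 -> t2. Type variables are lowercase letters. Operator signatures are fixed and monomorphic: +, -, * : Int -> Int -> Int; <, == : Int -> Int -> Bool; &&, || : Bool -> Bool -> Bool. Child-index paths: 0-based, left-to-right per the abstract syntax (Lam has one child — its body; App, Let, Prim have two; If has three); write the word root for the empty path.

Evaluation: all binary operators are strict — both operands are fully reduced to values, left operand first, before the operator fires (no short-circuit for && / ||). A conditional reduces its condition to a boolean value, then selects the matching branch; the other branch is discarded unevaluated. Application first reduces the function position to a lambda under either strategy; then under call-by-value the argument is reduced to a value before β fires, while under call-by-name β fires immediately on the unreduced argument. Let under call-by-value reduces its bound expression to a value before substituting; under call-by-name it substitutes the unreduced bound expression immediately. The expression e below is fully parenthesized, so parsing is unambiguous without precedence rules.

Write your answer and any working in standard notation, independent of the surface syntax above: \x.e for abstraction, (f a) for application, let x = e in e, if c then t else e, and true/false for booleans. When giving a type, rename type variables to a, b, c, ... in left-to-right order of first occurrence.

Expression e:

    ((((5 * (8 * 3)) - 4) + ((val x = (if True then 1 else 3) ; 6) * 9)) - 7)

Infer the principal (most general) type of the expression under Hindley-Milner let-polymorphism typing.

Derivation:
  unify Int ~ Int
  unify Int ~ Int
  unify Int ~ Int
  unify Int ~ Int
  unify Int ~ Int
  unify Int ~ Int
  unify Int ~ Int
  unify Bool ~ Bool
  unify Int ~ Int
let x : Int
  unify Int ~ Int
  unify Int ~ Int
  unify Int ~ Int
  unify Int ~ Int
  unify Int ~ Int

Answer: Int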